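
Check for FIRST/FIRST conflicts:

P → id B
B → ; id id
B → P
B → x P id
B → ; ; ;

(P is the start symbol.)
Yes. B → ';' id id / B → ';' ';' ';' on { ';' }

FIRST sets of the non-terminals at (or reachable through a nullable prefix from) the front of some alternative:
  FIRST(P) = { 'id' }

Productions for B:
  B → ; id id: FIRST = { ';' }
  B → P: FIRST = { 'id' }
  B → x P id: FIRST = { 'x' }
  B → ; ; ;: FIRST = { ';' }
P has only one production, so no FIRST/FIRST conflict is possible there.

Conflict for B: B → ; id id and B → ; ; ;
  Overlap: { ';' }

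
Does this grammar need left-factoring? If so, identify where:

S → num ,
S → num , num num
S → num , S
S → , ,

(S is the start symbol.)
Yes, S has productions with common prefix 'num ,'

Left-factoring is needed when two productions for the same non-terminal
share a common prefix on the right-hand side.

Productions for S:
  S → num ,
  S → num , num num
  S → num , S
  S → , ,

Found common prefix 'num ,' in productions for S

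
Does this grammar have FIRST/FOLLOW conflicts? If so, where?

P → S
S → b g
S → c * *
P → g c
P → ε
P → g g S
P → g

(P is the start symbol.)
Nullable non-terminals: P.
FIRST sets used below: FIRST(S) = { 'b', 'c' }

P: nullable alternative(s) P → ε; FOLLOW(P) = { $ }
  P → S: FIRST \ {ε} = { 'b', 'c' } — disjoint from FOLLOW(P)
  P → g c: FIRST \ {ε} = { 'g' } — disjoint from FOLLOW(P)
  P → ε: FIRST \ {ε} = { } — this is the only nullable alternative, skip
  P → g g S: FIRST \ {ε} = { 'g' } — disjoint from FOLLOW(P)
  P → g: FIRST \ {ε} = { 'g' } — disjoint from FOLLOW(P)

S has no nullable alternative, so no FIRST/FOLLOW check is needed there.

No FIRST/FOLLOW conflicts found.

Answer: No FIRST/FOLLOW conflicts.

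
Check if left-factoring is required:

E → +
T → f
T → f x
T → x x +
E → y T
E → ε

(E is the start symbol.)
Left-factoring is needed when two productions for the same non-terminal
share a common prefix on the right-hand side.

Productions for E:
  E → +
  E → y T
  E → ε
Productions for T:
  T → f
  T → f x
  T → x x +

Found common prefix 'f' in productions for T

Answer: Yes, T has productions with common prefix 'f'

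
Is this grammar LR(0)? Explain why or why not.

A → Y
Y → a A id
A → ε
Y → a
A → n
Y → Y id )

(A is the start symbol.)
No. Shift-reduce conflict between [A → .] and [A → . n]

Augment with A' → A and build the canonical LR(0) collection (I0 = CLOSURE({[A' → . A]}), then GOTO on every symbol after a dot until no new states appear). It has 9 states:
  I0: { [A → . Y], [A → . n], [A → .], [A' → . A], [Y → . Y id )], [Y → . a A id], [Y → . a] }  — shift, reduce
  I1: { [A' → A .] }  — accept
  I2: { [A → Y .], [Y → Y . id )] }  — shift, reduce
  I3: { [A → . Y], [A → . n], [A → .], [Y → . Y id )], [Y → . a A id], [Y → . a], [Y → a . A id], [Y → a .] }  — shift, 2 reduces
  I4: { [A → n .] }  — reduce
  I5: { [Y → a A . id] }  — shift
  I6: { [Y → a A id .] }  — reduce
  I7: { [Y → Y id . )] }  — shift
  I8: { [Y → Y id ) .] }  — reduce

Conflict in state I0:
  Shift-reduce conflict between [A → .] and [A → . n]
So the grammar is NOT LR(0).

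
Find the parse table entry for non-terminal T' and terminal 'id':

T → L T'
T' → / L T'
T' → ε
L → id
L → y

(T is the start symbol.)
To find M[T', 'id'], we find productions for T' where 'id' is in the predict set (PREDICT(N → α) = (FIRST(α) \ {ε}) ∪ (FOLLOW(N) if α ⇒* ε)).

Relevant sets:
  FOLLOW(T') = { $ }

T' → / L T': PREDICT = { '/' }
T' → ε: PREDICT = { $ }

M[T', 'id'] is empty (no production applies)

Answer: Empty (error entry)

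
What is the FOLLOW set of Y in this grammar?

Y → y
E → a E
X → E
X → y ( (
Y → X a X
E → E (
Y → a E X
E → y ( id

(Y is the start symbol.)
{ $ }

To compute FOLLOW(Y), find every occurrence of Y on a right-hand side N → α Y β: add FIRST(β) \ {ε}, and if β is empty or nullable also add FOLLOW(N). Iterate to a fixed point.

Y is the start symbol, so $ ∈ FOLLOW(Y).
Y does not occur on any right-hand side.

Taking the union: FOLLOW(Y) = { $ }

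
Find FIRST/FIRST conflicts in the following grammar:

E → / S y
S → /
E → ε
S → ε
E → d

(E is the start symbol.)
A FIRST/FIRST conflict occurs when two productions N → α and N → β for the same non-terminal have FIRST(α) ∩ FIRST(β) ≠ ∅ (with ε ∈ FIRST of a nullable right-hand side, so two nullable alternatives also conflict).

Productions for E:
  E → / S y: FIRST = { '/' }
  E → ε: FIRST = { ε }
  E → d: FIRST = { 'd' }
Productions for S:
  S → /: FIRST = { '/' }
  S → ε: FIRST = { ε }

All alternatives of each non-terminal have pairwise disjoint FIRST sets.

Answer: No FIRST/FIRST conflicts.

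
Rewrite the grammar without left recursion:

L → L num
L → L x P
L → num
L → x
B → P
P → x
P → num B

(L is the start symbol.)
L → num L'
L → x L'
L' → num L'
L' → x P L'
L' → ε
B → P
P → x
P → num B

L is directly left-recursive. The standard transformation for
  A → A α₁ | ... | A α_m | β₁ | ... | β_n
is
  A  → β₁ A' | ... | β_n A'
  A' → α₁ A' | ... | α_m A' | ε

L → num becomes L → num L'
L → x becomes L → x L'
L → L num becomes L' → num L'
L → L x P becomes L' → x P L'
Add L' → ε

Productions for other non-terminals are unchanged:
  B → P
  P → x
  P → num B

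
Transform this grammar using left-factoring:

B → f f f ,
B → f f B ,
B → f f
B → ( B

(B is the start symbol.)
Left-factoring transforms A → αβ₁ | αβ₂ into A → αA' and A' → β₁ | β₂
(α is the longest common prefix among the alternatives). Repeat until
no nonterminal has two alternatives with a common prefix.

Round 1: B has alternatives sharing prefix 'f f'. Introduce B': B → f f B'
  Add: B' → f ,
  Add: B' → B ,
  Add: B' → ε

No remaining common prefixes — done.

Resulting grammar:
B → f f B'
B' → f ,
B' → B ,
B' → ε
B → ( B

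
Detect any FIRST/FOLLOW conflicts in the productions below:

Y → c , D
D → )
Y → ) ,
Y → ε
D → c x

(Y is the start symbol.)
No FIRST/FOLLOW conflicts.

A FIRST/FOLLOW conflict occurs when a non-terminal N has a nullable alternative N → β (β ⇒* ε) and another alternative N → α with FIRST(α) ∩ FOLLOW(N) ≠ ∅: on such a lookahead the parser cannot decide between expanding α and letting N vanish via β.

Nullable non-terminals: Y.

Y: nullable alternative(s) Y → ε; FOLLOW(Y) = { $ }
  Y → c , D: FIRST \ {ε} = { 'c' } — disjoint from FOLLOW(Y)
  Y → ) ,: FIRST \ {ε} = { ')' } — disjoint from FOLLOW(Y)
  Y → ε: FIRST \ {ε} = { } — this is the only nullable alternative, skip

D has no nullable alternative, so no FIRST/FOLLOW check is needed there.

No FIRST/FOLLOW conflicts found.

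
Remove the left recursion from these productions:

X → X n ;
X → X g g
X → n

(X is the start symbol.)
X → n X'
X' → n ; X'
X' → g g X'
X' → ε

X is directly left-recursive. The standard transformation for
  A → A α₁ | ... | A α_m | β₁ | ... | β_n
is
  A  → β₁ A' | ... | β_n A'
  A' → α₁ A' | ... | α_m A' | ε

X → n becomes X → n X'
X → X n ; becomes X' → n ; X'
X → X g g becomes X' → g g X'
Add X' → ε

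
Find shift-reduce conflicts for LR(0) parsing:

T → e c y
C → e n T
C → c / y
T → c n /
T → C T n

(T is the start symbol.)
A shift-reduce conflict occurs when an LR(0) state has both:
  - a complete (reduce) item [A → α .] (dot at the end), and
  - a shift item [B → β . c γ] (dot before a terminal).

Augment with T' → T and build the canonical LR(0) collection (I0 = CLOSURE({[T' → . T]}), then GOTO on every symbol after a dot until no new states appear). It has 15 states:
  I0: { [C → . c / y], [C → . e n T], [T → . C T n], [T → . c n /], [T → . e c y], [T' → . T] }  — shift
  I1: { [C → . c / y], [C → . e n T], [T → . C T n], [T → . c n /], [T → . e c y], [T → C . T n] }  — shift
  I2: { [T' → T .] }  — accept
  I3: { [C → c . / y], [T → c . n /] }  — shift
  I4: { [C → e . n T], [T → e . c y] }  — shift
  I5: { [T → e c . y] }  — shift
  I6: { [C → . c / y], [C → . e n T], [C → e n . T], [T → . C T n], [T → . c n /], [T → . e c y] }  — shift
  I7: { [C → e n T .] }  — reduce
  I8: { [T → e c y .] }  — reduce
  I9: { [C → c / . y] }  — shift
  I10: { [T → c n . /] }  — shift
  I11: { [T → c n / .] }  — reduce
  I12: { [C → c / y .] }  — reduce
  I13: { [T → C T . n] }  — shift
  I14: { [T → C T n .] }  — reduce

No state contains both a complete item and a shift item.

Answer: No shift-reduce conflicts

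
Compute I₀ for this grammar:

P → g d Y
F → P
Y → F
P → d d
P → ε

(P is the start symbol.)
{ [P → . d d], [P → . g d Y], [P → .], [P' → . P] }

First, augment the grammar with P' → P
I₀ = CLOSURE({ [P' → . P] }):
  [P' → . P] has the dot before P: add [P → . g d Y], [P → . d d], [P → .]
No further items can be added.

I₀ = { [P → . d d], [P → . g d Y], [P → .], [P' → . P] }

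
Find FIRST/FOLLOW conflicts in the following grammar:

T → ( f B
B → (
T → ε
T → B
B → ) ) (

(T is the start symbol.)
A FIRST/FOLLOW conflict occurs when a non-terminal N has a nullable alternative N → β (β ⇒* ε) and another alternative N → α with FIRST(α) ∩ FOLLOW(N) ≠ ∅: on such a lookahead the parser cannot decide between expanding α and letting N vanish via β.

Nullable non-terminals: T.
FIRST sets used below: FIRST(B) = { '(', ')' }

T: nullable alternative(s) T → ε; FOLLOW(T) = { $ }
  T → ( f B: FIRST \ {ε} = { '(' } — disjoint from FOLLOW(T)
  T → ε: FIRST \ {ε} = { } — this is the only nullable alternative, skip
  T → B: FIRST \ {ε} = { '(', ')' } — disjoint from FOLLOW(T)

B has no nullable alternative, so no FIRST/FOLLOW check is needed there.

No FIRST/FOLLOW conflicts found.

Answer: No FIRST/FOLLOW conflicts.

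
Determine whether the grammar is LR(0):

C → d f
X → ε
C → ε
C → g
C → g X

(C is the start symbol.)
No. Shift-reduce conflict between [C → .] and [C → . d f]

A grammar is LR(0) if no state in the canonical LR(0) collection has:
  - both a shift item (dot before a terminal) and a complete item (shift-reduce conflict), or
  - two or more complete items (reduce-reduce conflict; the accept item [C' → C .] counts as a complete item here).

Augment with C' → C and build the canonical LR(0) collection (I0 = CLOSURE({[C' → . C]}), then GOTO on every symbol after a dot until no new states appear). It has 6 states:
  I0: { [C → . d f], [C → . g X], [C → . g], [C → .], [C' → . C] }  — shift, reduce
  I1: { [C' → C .] }  — accept
  I2: { [C → d . f] }  — shift
  I3: { [C → g . X], [C → g .], [X → .] }  — 2 reduces
  I4: { [C → g X .] }  — reduce
  I5: { [C → d f .] }  — reduce

Conflict in state I0:
  Shift-reduce conflict between [C → .] and [C → . d f]
So the grammar is NOT LR(0).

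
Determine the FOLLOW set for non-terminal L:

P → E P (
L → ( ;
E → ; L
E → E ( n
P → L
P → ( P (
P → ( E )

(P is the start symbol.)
In E → ; L: L is at the end, add FOLLOW(E)
In P → L: L is at the end, add FOLLOW(P)

The FOLLOW sets referred to above (computed the same way, to a fixed point):
  FOLLOW(E) = { '(', ')', ';' }
  FOLLOW(P) = { $, '(' }

Taking the union: FOLLOW(L) = { $, '(', ')', ';' }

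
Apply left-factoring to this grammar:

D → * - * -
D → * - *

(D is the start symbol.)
D → * - * D'
D' → -
D' → ε

Left-factoring transforms A → αβ₁ | αβ₂ into A → αA' and A' → β₁ | β₂
(α is the longest common prefix among the alternatives). Repeat until
no nonterminal has two alternatives with a common prefix.

Round 1: D has alternatives sharing prefix '* - *'. Introduce D': D → * - * D'
  Add: D' → -
  Add: D' → ε

No remaining common prefixes — done.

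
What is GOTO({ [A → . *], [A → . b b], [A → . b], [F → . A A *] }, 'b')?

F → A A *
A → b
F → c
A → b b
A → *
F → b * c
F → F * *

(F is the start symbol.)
GOTO(I, 'b') = CLOSURE({ [A → αX.β] : [A → α.Xβ] ∈ I, X = 'b' })

Items with dot before 'b', with the dot advanced:
  [A → . b] → [A → b .]
  [A → . b b] → [A → b . b]
Closure adds nothing (no advanced item has the dot before a non-terminal).

GOTO = { [A → b . b], [A → b .] }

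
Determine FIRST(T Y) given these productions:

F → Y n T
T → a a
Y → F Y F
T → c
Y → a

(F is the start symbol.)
{ 'a', 'c' }

FIRST sets of the non-terminals involved (from the grammar, by fixed-point iteration):
  FIRST(T) = { 'a', 'c' }

To compute FIRST(T Y), process the symbols left to right:
Symbol T is a non-terminal. Add FIRST(T) \ {ε} = { 'a', 'c' }
T is not nullable (ε ∉ FIRST(T)), so stop here.
FIRST(T Y) = { 'a', 'c' }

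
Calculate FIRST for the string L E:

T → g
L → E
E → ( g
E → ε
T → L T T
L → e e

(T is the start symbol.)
FIRST sets of the non-terminals involved (from the grammar, by fixed-point iteration):
  FIRST(L) = { '(', 'e', ε }
  FIRST(E) = { '(', ε }

To compute FIRST(L E), process the symbols left to right:
Symbol L is a non-terminal. Add FIRST(L) \ {ε} = { '(', 'e' }
L is nullable (ε ∈ FIRST(L)), continue to the next symbol.
Symbol E is a non-terminal. Add FIRST(E) \ {ε} = { '(' }
E is nullable (ε ∈ FIRST(E)), continue to the next symbol.
All symbols are nullable, so ε is in the result.
FIRST(L E) = { '(', 'e', ε }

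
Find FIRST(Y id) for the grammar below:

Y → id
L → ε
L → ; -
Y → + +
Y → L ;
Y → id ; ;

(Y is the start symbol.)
{ '+', ';', 'id' }

FIRST sets of the non-terminals involved (from the grammar, by fixed-point iteration):
  FIRST(Y) = { '+', ';', 'id' }

To compute FIRST(Y id), process the symbols left to right:
Symbol Y is a non-terminal. Add FIRST(Y) \ {ε} = { '+', ';', 'id' }
Y is not nullable (ε ∉ FIRST(Y)), so stop here.
FIRST(Y id) = { '+', ';', 'id' }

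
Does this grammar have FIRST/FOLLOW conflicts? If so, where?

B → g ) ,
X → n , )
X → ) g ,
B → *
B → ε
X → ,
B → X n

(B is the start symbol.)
Nullable non-terminals: B.
FIRST sets used below: FIRST(X) = { ')', ',', 'n' }

B: nullable alternative(s) B → ε; FOLLOW(B) = { $ }
  B → g ) ,: FIRST \ {ε} = { 'g' } — disjoint from FOLLOW(B)
  B → *: FIRST \ {ε} = { '*' } — disjoint from FOLLOW(B)
  B → ε: FIRST \ {ε} = { } — this is the only nullable alternative, skip
  B → X n: FIRST \ {ε} = { ')', ',', 'n' } — disjoint from FOLLOW(B)

X has no nullable alternative, so no FIRST/FOLLOW check is needed there.

No FIRST/FOLLOW conflicts found.

Answer: No FIRST/FOLLOW conflicts.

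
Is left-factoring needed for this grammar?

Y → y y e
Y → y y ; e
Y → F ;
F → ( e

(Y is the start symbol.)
Left-factoring is needed when two productions for the same non-terminal
share a common prefix on the right-hand side.

Productions for Y:
  Y → y y e
  Y → y y ; e
  Y → F ;

Found common prefix 'y y' in productions for Y

Answer: Yes, Y has productions with common prefix 'y y'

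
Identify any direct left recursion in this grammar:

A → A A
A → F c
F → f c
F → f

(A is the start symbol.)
A → A A: LEFT RECURSIVE (starts with A)
A → F c: starts with F
F → f c: starts with f
F → f: starts with f

The grammar has direct left recursion on: A.

Answer: Yes, A is left-recursive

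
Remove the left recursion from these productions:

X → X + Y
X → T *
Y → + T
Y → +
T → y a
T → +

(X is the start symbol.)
X is directly left-recursive. The standard transformation for
  A → A α₁ | ... | A α_m | β₁ | ... | β_n
is
  A  → β₁ A' | ... | β_n A'
  A' → α₁ A' | ... | α_m A' | ε

X → T * becomes X → T * X'
X → X + Y becomes X' → + Y X'
Add X' → ε

Productions for other non-terminals are unchanged:
  Y → + T
  Y → +
  T → y a
  T → +

Resulting grammar:
X → T * X'
X' → + Y X'
X' → ε
Y → + T
Y → +
T → y a
T → +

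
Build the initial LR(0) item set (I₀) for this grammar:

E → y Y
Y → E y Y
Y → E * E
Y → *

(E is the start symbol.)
{ [E → . y Y], [E' → . E] }

First, augment the grammar with E' → E
I₀ = CLOSURE({ [E' → . E] }):
  [E' → . E] has the dot before E: add [E → . y Y]
No further items can be added.

I₀ = { [E → . y Y], [E' → . E] }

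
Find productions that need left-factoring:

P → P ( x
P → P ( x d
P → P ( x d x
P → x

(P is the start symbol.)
Left-factoring is needed when two productions for the same non-terminal
share a common prefix on the right-hand side.

Productions for P:
  P → P ( x
  P → P ( x d
  P → P ( x d x
  P → x

Found common prefix 'P ( x' in productions for P

Answer: Yes, P has productions with common prefix 'P ( x'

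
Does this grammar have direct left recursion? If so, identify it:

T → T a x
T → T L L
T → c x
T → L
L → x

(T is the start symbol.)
Yes, T is left-recursive

Direct left recursion occurs when N → N α for some non-terminal N (the right-hand side begins with the left-hand side itself).

T → T a x: LEFT RECURSIVE (starts with T)
T → T L L: LEFT RECURSIVE (starts with T)
T → c x: starts with c
T → L: starts with L
L → x: starts with x

The grammar has direct left recursion on: T.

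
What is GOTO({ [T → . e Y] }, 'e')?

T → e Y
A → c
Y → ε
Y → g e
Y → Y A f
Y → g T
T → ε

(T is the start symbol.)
GOTO(I, 'e') = CLOSURE({ [A → αX.β] : [A → α.Xβ] ∈ I, X = 'e' })

Items with dot before 'e', with the dot advanced:
  [T → . e Y] → [T → e . Y]
Closure of the advanced items:
  [T → e . Y] has the dot before Y: add [Y → .], [Y → . g e], [Y → . Y A f], [Y → . g T]

GOTO = { [T → e . Y], [Y → . Y A f], [Y → . g T], [Y → . g e], [Y → .] }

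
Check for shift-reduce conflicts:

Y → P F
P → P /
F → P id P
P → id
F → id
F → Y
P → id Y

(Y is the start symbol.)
A shift-reduce conflict occurs when an LR(0) state has both:
  - a complete (reduce) item [A → α .] (dot at the end), and
  - a shift item [B → β . c γ] (dot before a terminal).

Augment with Y' → Y and build the canonical LR(0) collection (I0 = CLOSURE({[Y' → . Y]}), then GOTO on every symbol after a dot until no new states appear). It has 12 states:
  I0: { [P → . P /], [P → . id Y], [P → . id], [Y → . P F], [Y' → . Y] }  — shift
  I1: { [F → . P id P], [F → . Y], [F → . id], [P → . P /], [P → . id Y], [P → . id], [P → P . /], [Y → . P F], [Y → P . F] }  — shift
  I2: { [Y' → Y .] }  — accept
  I3: { [P → . P /], [P → . id Y], [P → . id], [P → id . Y], [P → id .], [Y → . P F] }  — shift, reduce
  I4: { [P → id Y .] }  — reduce
  I5: { [P → P / .] }  — reduce
  I6: { [Y → P F .] }  — reduce
  I7: { [F → . P id P], [F → . Y], [F → . id], [F → P . id P], [P → . P /], [P → . id Y], [P → . id], [P → P . /], [Y → . P F], [Y → P . F] }  — shift
  I8: { [F → Y .] }  — reduce
  I9: { [F → id .], [P → . P /], [P → . id Y], [P → . id], [P → id . Y], [P → id .], [Y → . P F] }  — shift, 2 reduces
  I10: { [F → P id . P], [F → id .], [P → . P /], [P → . id Y], [P → . id], [P → id . Y], [P → id .], [Y → . P F] }  — shift, 2 reduces
  I11: { [F → . P id P], [F → . Y], [F → . id], [F → P id P .], [P → . P /], [P → . id Y], [P → . id], [P → P . /], [Y → . P F], [Y → P . F] }  — shift, reduce

I3 contains reduce item [P → id .] and shift items [P → . id], [P → . id Y] — shift-reduce conflict.
I9 contains reduce items [F → id .], [P → id .] and shift items [P → . id], [P → . id Y] — shift-reduce conflict.
I10 contains reduce items [F → id .], [P → id .] and shift items [P → . id], [P → . id Y] — shift-reduce conflict.
I11 contains reduce item [F → P id P .] and shift items [F → . id], [P → P . /], [P → . id], [P → . id Y] — shift-reduce conflict.

Answer: Yes — I3: [P → id .] vs [P → . id]; I9: [F → id .] vs [P → . id]; I10: [F → id .] vs [P → . id]; I11: [F → P id P .] vs [F → . id]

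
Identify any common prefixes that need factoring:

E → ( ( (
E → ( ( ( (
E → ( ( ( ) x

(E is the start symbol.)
Yes, E has productions with common prefix '( ( ('

Left-factoring is needed when two productions for the same non-terminal
share a common prefix on the right-hand side.

Productions for E:
  E → ( ( (
  E → ( ( ( (
  E → ( ( ( ) x

Found common prefix '( ( (' in productions for E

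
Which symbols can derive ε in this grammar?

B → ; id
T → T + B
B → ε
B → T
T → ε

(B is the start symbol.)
A non-terminal is nullable if it can derive ε (the empty string): either it has an ε-production, or it has a production whose right-hand side consists entirely of nullable non-terminals.

ε-productions: B → ε, T → ε
So B, T are immediately nullable.
Every non-terminal is now nullable.
Nullable = { 'B', 'T' }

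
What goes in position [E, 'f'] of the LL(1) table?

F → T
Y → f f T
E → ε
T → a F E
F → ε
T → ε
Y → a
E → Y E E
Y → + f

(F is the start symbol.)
To find M[E, 'f'], we find productions for E where 'f' is in the predict set (PREDICT(N → α) = (FIRST(α) \ {ε}) ∪ (FOLLOW(N) if α ⇒* ε)).

Relevant sets:
  FIRST(Y) = { '+', 'a', 'f' }
  FOLLOW(E) = { $, '+', 'a', 'f' }

E → ε: PREDICT = { $, '+', 'a', 'f' }
  'f' is in predict set, so this production goes in M[E, 'f']
E → Y E E: PREDICT = { '+', 'a', 'f' }
  'f' is in predict set, so this production goes in M[E, 'f']

M[E, 'f'] = E → ε, E → Y E E  (a multiply-defined cell — the grammar is not LL(1))

Answer: E → ε, E → Y E E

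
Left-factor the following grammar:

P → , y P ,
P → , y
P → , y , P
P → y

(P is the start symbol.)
Left-factoring transforms A → αβ₁ | αβ₂ into A → αA' and A' → β₁ | β₂
(α is the longest common prefix among the alternatives). Repeat until
no nonterminal has two alternatives with a common prefix.

Round 1: P has alternatives sharing prefix ', y'. Introduce P': P → , y P'
  Add: P' → P ,
  Add: P' → ε
  Add: P' → , P

No remaining common prefixes — done.

Resulting grammar:
P → , y P'
P' → P ,
P' → ε
P' → , P
P → y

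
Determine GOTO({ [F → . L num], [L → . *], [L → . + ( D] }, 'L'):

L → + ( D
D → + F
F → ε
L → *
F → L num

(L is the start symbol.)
{ [F → L . num] }

GOTO(I, 'L') = CLOSURE({ [A → αX.β] : [A → α.Xβ] ∈ I, X = 'L' })

Items with dot before 'L', with the dot advanced:
  [F → . L num] → [F → L . num]
Closure adds nothing (no advanced item has the dot before a non-terminal).

GOTO = { [F → L . num] }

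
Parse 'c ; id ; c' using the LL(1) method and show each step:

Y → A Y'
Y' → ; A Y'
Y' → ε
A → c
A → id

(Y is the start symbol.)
LL(1) parsing maintains a stack (initially the start symbol over $) and the input. At each step: if the stack top is a terminal, match it against the current input token; if it is a non-terminal N, replace it with the RHS of M[N, lookahead] (the unique production whose predict set contains the lookahead).

Stack is shown with the top on the left.

Stack     Input         Action
------------------------------
Y $       c ; id ; c $  output Y → A Y'
A Y' $    c ; id ; c $  output A → c
c Y' $    c ; id ; c $  match 'c'
Y' $      ; id ; c $    output Y' → ; A Y'
; A Y' $  ; id ; c $    match ';'
A Y' $    id ; c $      output A → id
id Y' $   id ; c $      match 'id'
Y' $      ; c $         output Y' → ; A Y'
; A Y' $  ; c $         match ';'
A Y' $    c $           output A → c
c Y' $    c $           match 'c'
Y' $      $             output Y' → ε
$         $             accept

The string is accepted.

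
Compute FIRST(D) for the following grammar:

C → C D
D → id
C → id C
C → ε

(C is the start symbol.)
To compute FIRST(D), examine every production with D on the left-hand side, reading each right-hand side left to right until a non-nullable symbol is reached.

From D → id:
  - id is a terminal: add 'id' and stop

Collecting: FIRST(D) = { 'id' }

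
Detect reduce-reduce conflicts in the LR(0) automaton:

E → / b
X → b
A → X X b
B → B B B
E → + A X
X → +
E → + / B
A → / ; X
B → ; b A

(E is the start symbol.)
No reduce-reduce conflicts

Augment with E' → E and build the canonical LR(0) collection (I0 = CLOSURE({[E' → . E]}), then GOTO on every symbol after a dot until no new states appear). It has 24 states:
  I0: { [E → . + / B], [E → . + A X], [E → . / b], [E' → . E] }  — shift
  I1: { [A → . / ; X], [A → . X X b], [E → + . / B], [E → + . A X], [X → . +], [X → . b] }  — shift
  I2: { [E → / . b] }  — shift
  I3: { [E' → E .] }  — accept
  I4: { [E → / b .] }  — reduce
  I5: { [X → + .] }  — reduce
  I6: { [A → / . ; X], [B → . ; b A], [B → . B B B], [E → + / . B] }  — shift
  I7: { [E → + A . X], [X → . +], [X → . b] }  — shift
  I8: { [A → X . X b], [X → . +], [X → . b] }  — shift
  I9: { [X → b .] }  — reduce
  I10: { [A → X X . b] }  — shift
  I11: { [A → X X b .] }  — reduce
  I12: { [E → + A X .] }  — reduce
  I13: { [A → / ; . X], [B → ; . b A], [X → . +], [X → . b] }  — shift
  I14: { [B → . ; b A], [B → . B B B], [B → B . B B], [E → + / B .] }  — shift, reduce
  I15: { [B → ; . b A] }  — shift
  I16: { [B → . ; b A], [B → . B B B], [B → B . B B], [B → B B . B] }  — shift
  I17: { [B → . ; b A], [B → . B B B], [B → B . B B], [B → B B . B], [B → B B B .] }  — shift, reduce
  I18: { [A → . / ; X], [A → . X X b], [B → ; b . A], [X → . +], [X → . b] }  — shift
  I19: { [A → / . ; X] }  — shift
  I20: { [B → ; b A .] }  — reduce
  I21: { [A → / ; . X], [X → . +], [X → . b] }  — shift
  I22: { [A → / ; X .] }  — reduce
  I23: { [A → . / ; X], [A → . X X b], [B → ; b . A], [X → . +], [X → . b], [X → b .] }  — shift, reduce

No state contains more than one complete item.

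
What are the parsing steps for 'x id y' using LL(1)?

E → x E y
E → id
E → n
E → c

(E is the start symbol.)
LL(1) parsing maintains a stack (initially the start symbol over $) and the input. At each step: if the stack top is a terminal, match it against the current input token; if it is a non-terminal N, replace it with the RHS of M[N, lookahead] (the unique production whose predict set contains the lookahead).

Stack is shown with the top on the left.

Stack    Input     Action
-------------------------
E $      x id y $  output E → x E y
x E y $  x id y $  match 'x'
E y $    id y $    output E → id
id y $   id y $    match 'id'
y $      y $       match 'y'
$        $         accept

The string is accepted.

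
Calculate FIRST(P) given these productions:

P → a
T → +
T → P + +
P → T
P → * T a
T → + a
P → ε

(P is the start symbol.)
FIRST sets of the other non-terminals involved (by the same procedure, iterated to a fixed point):
  FIRST(T) = { '*', '+', 'a' }

From P → a:
  - a is a terminal: add 'a' and stop
From P → T:
  - T is a non-terminal: add FIRST(T) \ {ε} = { '*', '+', 'a' }
    T is not nullable, so stop
From P → * T a:
  - '*' is a terminal: add '*' and stop
From P → ε:
  - ε-production, so ε ∈ FIRST(P)

Collecting: FIRST(P) = { '*', '+', 'a', ε }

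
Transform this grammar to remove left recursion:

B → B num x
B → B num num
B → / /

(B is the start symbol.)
B is directly left-recursive. The standard transformation for
  A → A α₁ | ... | A α_m | β₁ | ... | β_n
is
  A  → β₁ A' | ... | β_n A'
  A' → α₁ A' | ... | α_m A' | ε

B → / / becomes B → / / B'
B → B num x becomes B' → num x B'
B → B num num becomes B' → num num B'
Add B' → ε

Resulting grammar:
B → / / B'
B' → num x B'
B' → num num B'
B' → ε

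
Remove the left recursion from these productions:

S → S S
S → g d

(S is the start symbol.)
S → g d S'
S' → S S'
S' → ε

S is directly left-recursive. The standard transformation for
  A → A α₁ | ... | A α_m | β₁ | ... | β_n
is
  A  → β₁ A' | ... | β_n A'
  A' → α₁ A' | ... | α_m A' | ε

S → g d becomes S → g d S'
S → S S becomes S' → S S'
Add S' → ε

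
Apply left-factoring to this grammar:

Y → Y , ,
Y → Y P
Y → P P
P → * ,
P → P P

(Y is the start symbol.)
Y → Y Y'
Y' → , ,
Y' → P
Y → P P
P → * ,
P → P P

Left-factoring transforms A → αβ₁ | αβ₂ into A → αA' and A' → β₁ | β₂
(α is the longest common prefix among the alternatives). Repeat until
no nonterminal has two alternatives with a common prefix.

Round 1: Y has alternatives sharing prefix 'Y'. Introduce Y': Y → Y Y'
  Add: Y' → , ,
  Add: Y' → P

No remaining common prefixes — done.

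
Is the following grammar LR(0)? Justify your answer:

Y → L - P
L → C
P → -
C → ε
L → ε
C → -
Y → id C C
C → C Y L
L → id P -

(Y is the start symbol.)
No. Shift-reduce conflict between [C → .] and [C → . -]

A grammar is LR(0) if no state in the canonical LR(0) collection has:
  - both a shift item (dot before a terminal) and a complete item (shift-reduce conflict), or
  - two or more complete items (reduce-reduce conflict; the accept item [Y' → Y .] counts as a complete item here).

Augment with Y' → Y and build the canonical LR(0) collection (I0 = CLOSURE({[Y' → . Y]}), then GOTO on every symbol after a dot until no new states appear). It has 17 states:
  I0: { [C → . -], [C → . C Y L], [C → .], [L → . C], [L → . id P -], [L → .], [Y → . L - P], [Y → . id C C], [Y' → . Y] }  — shift, 2 reduces
  I1: { [C → - .] }  — reduce
  I2: { [C → . -], [C → . C Y L], [C → .], [C → C . Y L], [L → . C], [L → . id P -], [L → .], [L → C .], [Y → . L - P], [Y → . id C C] }  — shift, 3 reduces
  I3: { [Y → L . - P] }  — shift
  I4: { [Y' → Y .] }  — accept
  I5: { [C → . -], [C → . C Y L], [C → .], [L → id . P -], [P → . -], [Y → id . C C] }  — shift, reduce
  I6: { [C → - .], [P → - .] }  — 2 reduces
  I7: { [C → . -], [C → . C Y L], [C → .], [C → C . Y L], [L → . C], [L → . id P -], [L → .], [Y → . L - P], [Y → . id C C], [Y → id C . C] }  — shift, 2 reduces
  I8: { [L → id P . -] }  — shift
  I9: { [L → id P - .] }  — reduce
  I10: { [C → . -], [C → . C Y L], [C → .], [C → C . Y L], [L → . C], [L → . id P -], [L → .], [L → C .], [Y → . L - P], [Y → . id C C], [Y → id C C .] }  — shift, 4 reduces
  I11: { [C → . -], [C → . C Y L], [C → .], [C → C Y . L], [L → . C], [L → . id P -], [L → .] }  — shift, 2 reduces
  I12: { [C → C Y L .] }  — reduce
  I13: { [L → id . P -], [P → . -] }  — shift
  I14: { [P → - .] }  — reduce
  I15: { [P → . -], [Y → L - . P] }  — shift
  I16: { [Y → L - P .] }  — reduce

Conflict in state I0:
  Shift-reduce conflict between [C → .] and [C → . -]
So the grammar is NOT LR(0).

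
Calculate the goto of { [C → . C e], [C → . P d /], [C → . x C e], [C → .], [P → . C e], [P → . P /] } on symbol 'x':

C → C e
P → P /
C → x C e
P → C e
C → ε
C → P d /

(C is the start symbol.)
GOTO(I, 'x') = CLOSURE({ [A → αX.β] : [A → α.Xβ] ∈ I, X = 'x' })

Items with dot before 'x', with the dot advanced:
  [C → . x C e] → [C → x . C e]
Closure of the advanced items:
  [C → x . C e] has the dot before C: add [C → . C e], [C → . x C e], [C → .], [C → . P d /]
  [C → . P d /] has the dot before P: add [P → . P /], [P → . C e]

GOTO = { [C → . C e], [C → . P d /], [C → . x C e], [C → .], [C → x . C e], [P → . C e], [P → . P /] }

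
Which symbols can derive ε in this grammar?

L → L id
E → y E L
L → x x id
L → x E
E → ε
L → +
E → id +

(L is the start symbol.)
{ 'E' }

ε-productions: E → ε
So E is immediately nullable.
No further non-terminal can be added: every production for the remaining non-terminals contains a terminal or a non-nullable non-terminal.
Nullable = { 'E' }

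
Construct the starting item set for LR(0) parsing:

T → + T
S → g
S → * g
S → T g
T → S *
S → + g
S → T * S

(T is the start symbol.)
{ [S → . * g], [S → . + g], [S → . T * S], [S → . T g], [S → . g], [T → . + T], [T → . S *], [T' → . T] }

First, augment the grammar with T' → T
I₀ = CLOSURE({ [T' → . T] }):
  [T' → . T] has the dot before T: add [T → . + T], [T → . S *]
  [T → . S *] has the dot before S: add [S → . g], [S → . * g], [S → . T g], [S → . + g], [S → . T * S]
No further items can be added.

I₀ = { [S → . * g], [S → . + g], [S → . T * S], [S → . T g], [S → . g], [T → . + T], [T → . S *], [T' → . T] }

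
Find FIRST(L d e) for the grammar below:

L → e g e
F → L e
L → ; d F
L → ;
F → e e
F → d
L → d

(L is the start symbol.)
{ ';', 'd', 'e' }

FIRST sets of the non-terminals involved (from the grammar, by fixed-point iteration):
  FIRST(L) = { ';', 'd', 'e' }

To compute FIRST(L d e), process the symbols left to right:
Symbol L is a non-terminal. Add FIRST(L) \ {ε} = { ';', 'd', 'e' }
L is not nullable (ε ∉ FIRST(L)), so stop here.
FIRST(L d e) = { ';', 'd', 'e' }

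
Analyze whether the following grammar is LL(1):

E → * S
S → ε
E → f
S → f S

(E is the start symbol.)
Yes, the grammar is LL(1).

Relevant sets:
  FOLLOW(S) = { $ }

For E:
  PREDICT(E → '*' S) = { '*' }
  PREDICT(E → f) = { 'f' }
For S:
  PREDICT(S → ε) = { $ }
  PREDICT(S → f S) = { 'f' }

All predict sets are disjoint. The grammar IS LL(1).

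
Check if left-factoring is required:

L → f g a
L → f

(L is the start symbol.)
Left-factoring is needed when two productions for the same non-terminal
share a common prefix on the right-hand side.

Productions for L:
  L → f g a
  L → f

Found common prefix 'f' in productions for L

Answer: Yes, L has productions with common prefix 'f'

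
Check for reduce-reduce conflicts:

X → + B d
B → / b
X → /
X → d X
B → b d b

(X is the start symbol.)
Augment with X' → X and build the canonical LR(0) collection (I0 = CLOSURE({[X' → . X]}), then GOTO on every symbol after a dot until no new states appear). It has 13 states:
  I0: { [X → . + B d], [X → . /], [X → . d X], [X' → . X] }  — shift
  I1: { [B → . / b], [B → . b d b], [X → + . B d] }  — shift
  I2: { [X → / .] }  — reduce
  I3: { [X' → X .] }  — accept
  I4: { [X → . + B d], [X → . /], [X → . d X], [X → d . X] }  — shift
  I5: { [X → d X .] }  — reduce
  I6: { [B → / . b] }  — shift
  I7: { [X → + B . d] }  — shift
  I8: { [B → b . d b] }  — shift
  I9: { [B → b d . b] }  — shift
  I10: { [B → b d b .] }  — reduce
  I11: { [X → + B d .] }  — reduce
  I12: { [B → / b .] }  — reduce

No state contains more than one complete item.

Answer: No reduce-reduce conflicts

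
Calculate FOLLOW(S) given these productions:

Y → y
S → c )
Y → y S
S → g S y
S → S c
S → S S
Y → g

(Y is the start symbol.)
In Y → y S: S is at the end, add FOLLOW(Y)
In S → g S y: S is followed by y, add FIRST(y) \ {ε} = { 'y' }
In S → S c: S is followed by c, add FIRST(c) \ {ε} = { 'c' }
In S → S S: S is followed by S, add FIRST(S) \ {ε} = { 'c', 'g' }
In S → S S: S is at the end; this adds FOLLOW(S) to itself — nothing new

The FOLLOW sets referred to above (computed the same way, to a fixed point):
  FOLLOW(Y) = { $ }

Taking the union: FOLLOW(S) = { $, 'c', 'g', 'y' }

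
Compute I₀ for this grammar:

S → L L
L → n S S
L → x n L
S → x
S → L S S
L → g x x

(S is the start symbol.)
{ [L → . g x x], [L → . n S S], [L → . x n L], [S → . L L], [S → . L S S], [S → . x], [S' → . S] }

First, augment the grammar with S' → S
I₀ = CLOSURE({ [S' → . S] }):
  [S' → . S] has the dot before S: add [S → . L L], [S → . x], [S → . L S S]
  [S → . L L] has the dot before L: add [L → . n S S], [L → . x n L], [L → . g x x]
No further items can be added.

I₀ = { [L → . g x x], [L → . n S S], [L → . x n L], [S → . L L], [S → . L S S], [S → . x], [S' → . S] }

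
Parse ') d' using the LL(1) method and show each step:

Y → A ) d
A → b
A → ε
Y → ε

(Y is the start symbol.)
Stack is shown with the top on the left.

Stack    Input  Action
----------------------
Y $      ) d $  output Y → A ) d
A ) d $  ) d $  output A → ε
) d $    ) d $  match ')'
d $      d $    match 'd'
$        $      accept

The string is accepted.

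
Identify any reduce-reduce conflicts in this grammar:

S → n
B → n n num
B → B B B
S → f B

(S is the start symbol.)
A reduce-reduce conflict occurs when an LR(0) state has two complete items [A → α .] and [B → β .] — both call for a reduction, and with no lookahead the parser cannot choose between them.

Augment with S' → S and build the canonical LR(0) collection (I0 = CLOSURE({[S' → . S]}), then GOTO on every symbol after a dot until no new states appear). It has 10 states:
  I0: { [S → . f B], [S → . n], [S' → . S] }  — shift
  I1: { [S' → S .] }  — accept
  I2: { [B → . B B B], [B → . n n num], [S → f . B] }  — shift
  I3: { [S → n .] }  — reduce
  I4: { [B → . B B B], [B → . n n num], [B → B . B B], [S → f B .] }  — shift, reduce
  I5: { [B → n . n num] }  — shift
  I6: { [B → n n . num] }  — shift
  I7: { [B → n n num .] }  — reduce
  I8: { [B → . B B B], [B → . n n num], [B → B . B B], [B → B B . B] }  — shift
  I9: { [B → . B B B], [B → . n n num], [B → B . B B], [B → B B . B], [B → B B B .] }  — shift, reduce

No state contains more than one complete item.

Answer: No reduce-reduce conflicts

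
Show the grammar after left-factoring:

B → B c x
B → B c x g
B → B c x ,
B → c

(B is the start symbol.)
B → B c x B'
B' → ε
B' → g
B' → ,
B → c

Left-factoring transforms A → αβ₁ | αβ₂ into A → αA' and A' → β₁ | β₂
(α is the longest common prefix among the alternatives). Repeat until
no nonterminal has two alternatives with a common prefix.

Round 1: B has alternatives sharing prefix 'B c x'. Introduce B': B → B c x B'
  Add: B' → ε
  Add: B' → g
  Add: B' → ,

No remaining common prefixes — done.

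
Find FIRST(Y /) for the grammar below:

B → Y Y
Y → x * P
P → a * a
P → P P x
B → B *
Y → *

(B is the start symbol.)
{ '*', 'x' }

FIRST sets of the non-terminals involved (from the grammar, by fixed-point iteration):
  FIRST(Y) = { '*', 'x' }

To compute FIRST(Y /), process the symbols left to right:
Symbol Y is a non-terminal. Add FIRST(Y) \ {ε} = { '*', 'x' }
Y is not nullable (ε ∉ FIRST(Y)), so stop here.
FIRST(Y /) = { '*', 'x' }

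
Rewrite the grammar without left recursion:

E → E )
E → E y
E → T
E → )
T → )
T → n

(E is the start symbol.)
E is directly left-recursive. The standard transformation for
  A → A α₁ | ... | A α_m | β₁ | ... | β_n
is
  A  → β₁ A' | ... | β_n A'
  A' → α₁ A' | ... | α_m A' | ε

E → T becomes E → T E'
E → ) becomes E → ) E'
E → E ) becomes E' → ) E'
E → E y becomes E' → y E'
Add E' → ε

Productions for other non-terminals are unchanged:
  T → )
  T → n

Resulting grammar:
E → T E'
E → ) E'
E' → ) E'
E' → y E'
E' → ε
T → )
T → n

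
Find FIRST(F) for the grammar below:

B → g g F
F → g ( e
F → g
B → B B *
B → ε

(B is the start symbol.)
To compute FIRST(F), examine every production with F on the left-hand side, reading each right-hand side left to right until a non-nullable symbol is reached.

From F → g ( e:
  - g is a terminal: add 'g' and stop
From F → g:
  - g is a terminal: add 'g' and stop

Collecting: FIRST(F) = { 'g' }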